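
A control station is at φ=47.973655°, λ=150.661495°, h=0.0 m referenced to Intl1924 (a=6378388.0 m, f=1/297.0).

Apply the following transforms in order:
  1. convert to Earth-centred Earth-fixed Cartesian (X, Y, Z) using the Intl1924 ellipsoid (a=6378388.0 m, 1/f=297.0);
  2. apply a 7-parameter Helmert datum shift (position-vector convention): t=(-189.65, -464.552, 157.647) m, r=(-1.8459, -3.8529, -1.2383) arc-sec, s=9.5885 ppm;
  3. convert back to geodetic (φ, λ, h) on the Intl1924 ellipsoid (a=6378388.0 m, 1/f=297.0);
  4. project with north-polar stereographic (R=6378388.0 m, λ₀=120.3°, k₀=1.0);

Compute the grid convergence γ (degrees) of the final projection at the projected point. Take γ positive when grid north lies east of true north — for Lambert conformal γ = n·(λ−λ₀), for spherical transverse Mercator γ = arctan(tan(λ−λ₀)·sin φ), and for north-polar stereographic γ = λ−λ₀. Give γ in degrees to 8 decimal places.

30.36790439

start: φ=47.973655°, λ=150.661495°, h=0.000 m
→ ECEF (a=6378388.000, f=1/297.0): X=-3729388.3249, Y=2096131.9325, Z=4715003.9402
→ Helmert 7p (PV): X=-3729689.2243, Y=2095752.0645, Z=4715118.3748
→ geod (Bowring, a=6378388.000): φ=47.97383486°, λ=150.66790439°, h=136.0264 m
→ into stereo (λ₀=120.3°): φ=47.97383486°, λ−λ₀=30.36790439°
convergence γ = 30.36790439°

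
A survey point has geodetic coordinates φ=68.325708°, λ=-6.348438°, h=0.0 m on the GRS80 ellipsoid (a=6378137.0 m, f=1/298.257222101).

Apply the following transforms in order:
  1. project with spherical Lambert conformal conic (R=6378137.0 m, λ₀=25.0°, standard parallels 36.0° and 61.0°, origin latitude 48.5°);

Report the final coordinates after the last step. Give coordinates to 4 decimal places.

start: φ=68.325708°, λ=-6.348438°, h=0.000 m
→ lcc (R=6378137.0, λ₀=25.0°): E=-1310032.6880, N=2475151.5185

E=-1310032.6880 m, N=2475151.5185 m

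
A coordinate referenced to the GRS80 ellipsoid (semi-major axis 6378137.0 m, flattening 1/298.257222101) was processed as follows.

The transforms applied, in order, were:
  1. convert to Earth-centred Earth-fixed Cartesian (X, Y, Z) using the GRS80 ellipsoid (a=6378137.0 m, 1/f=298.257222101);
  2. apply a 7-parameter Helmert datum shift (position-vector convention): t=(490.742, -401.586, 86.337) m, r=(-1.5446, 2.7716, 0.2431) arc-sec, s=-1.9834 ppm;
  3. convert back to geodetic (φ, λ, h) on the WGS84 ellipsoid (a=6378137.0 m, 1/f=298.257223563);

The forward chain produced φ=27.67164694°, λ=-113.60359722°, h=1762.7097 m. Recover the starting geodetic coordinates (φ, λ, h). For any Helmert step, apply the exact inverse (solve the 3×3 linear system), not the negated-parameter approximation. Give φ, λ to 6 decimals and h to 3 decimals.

φ=27.670971°, λ=-113.610129°, h=1583.195 m

start: φ=27.671647°, λ=-113.603597°, h=1762.710 m
→ ECEF (a=6378137.000, f=1/298.257223563): X=-2264007.4330, Y=-5181221.5563, Z=2945147.2660
→ Helmert⁻¹: X=-2264548.3447, Y=-5180849.6304, Z=2944997.5449
→ geod (Bowring, a=6378137.000): φ=27.67097100°, λ=-113.61012900°, h=1583.1950 m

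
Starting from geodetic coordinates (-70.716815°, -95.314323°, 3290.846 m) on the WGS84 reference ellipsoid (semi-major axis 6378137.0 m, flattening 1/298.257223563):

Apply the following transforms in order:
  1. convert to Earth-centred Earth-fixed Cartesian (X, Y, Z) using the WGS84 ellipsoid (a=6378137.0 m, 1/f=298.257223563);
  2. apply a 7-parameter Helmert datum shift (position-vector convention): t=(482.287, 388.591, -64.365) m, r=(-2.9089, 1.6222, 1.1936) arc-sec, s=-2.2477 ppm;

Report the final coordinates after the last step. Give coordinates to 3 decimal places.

start: φ=-70.716815°, λ=-95.314323°, h=3290.846 m
→ ECEF (a=6378137.000, f=1/298.257223563): X=-195769.4335, Y=-2104610.0970, Z=-6001027.6485
→ Helmert 7p (PV): X=-195321.7235, Y=-2104302.5391, Z=-6001047.3046

X=-195321.724 m, Y=-2104302.539 m, Z=-6001047.305 m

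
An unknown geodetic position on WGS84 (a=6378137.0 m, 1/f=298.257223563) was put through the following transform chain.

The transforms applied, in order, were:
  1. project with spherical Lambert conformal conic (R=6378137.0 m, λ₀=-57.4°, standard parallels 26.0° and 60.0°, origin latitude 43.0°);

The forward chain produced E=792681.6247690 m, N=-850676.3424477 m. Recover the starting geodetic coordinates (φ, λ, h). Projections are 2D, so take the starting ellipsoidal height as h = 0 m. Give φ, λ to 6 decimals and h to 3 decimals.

start: E=792681.6248, N=-850676.3424 m
→ lcc⁻¹: φ=34.64014500°, λ=-48.43920100°

φ=34.640145°, λ=-48.439201°, h=0.000 m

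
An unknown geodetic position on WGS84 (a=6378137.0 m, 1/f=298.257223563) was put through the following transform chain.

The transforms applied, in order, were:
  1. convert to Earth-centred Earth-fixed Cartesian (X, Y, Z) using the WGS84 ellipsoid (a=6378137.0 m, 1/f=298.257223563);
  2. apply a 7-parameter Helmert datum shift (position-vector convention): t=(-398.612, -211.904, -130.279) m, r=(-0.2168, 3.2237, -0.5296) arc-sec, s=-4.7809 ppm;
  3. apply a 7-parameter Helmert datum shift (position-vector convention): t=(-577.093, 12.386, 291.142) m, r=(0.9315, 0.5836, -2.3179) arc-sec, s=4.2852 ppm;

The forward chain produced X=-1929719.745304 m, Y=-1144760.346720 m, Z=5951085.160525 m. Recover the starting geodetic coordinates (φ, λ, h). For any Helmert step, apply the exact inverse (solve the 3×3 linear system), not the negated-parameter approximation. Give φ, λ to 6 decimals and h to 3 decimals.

start: X=-1929719.7453, Y=-1144760.3467, Z=5951085.1605 m
→ Helmert⁻¹: X=-1929138.3583, Y=-1144762.6319, Z=5950768.2298
→ Helmert⁻¹: X=-1928839.0348, Y=-1144567.4072, Z=5950895.6109
→ geod (Bowring, a=6378137.000): φ=69.47546900°, λ=-149.31523100°, h=128.8430 m

φ=69.475469°, λ=-149.315231°, h=128.843 m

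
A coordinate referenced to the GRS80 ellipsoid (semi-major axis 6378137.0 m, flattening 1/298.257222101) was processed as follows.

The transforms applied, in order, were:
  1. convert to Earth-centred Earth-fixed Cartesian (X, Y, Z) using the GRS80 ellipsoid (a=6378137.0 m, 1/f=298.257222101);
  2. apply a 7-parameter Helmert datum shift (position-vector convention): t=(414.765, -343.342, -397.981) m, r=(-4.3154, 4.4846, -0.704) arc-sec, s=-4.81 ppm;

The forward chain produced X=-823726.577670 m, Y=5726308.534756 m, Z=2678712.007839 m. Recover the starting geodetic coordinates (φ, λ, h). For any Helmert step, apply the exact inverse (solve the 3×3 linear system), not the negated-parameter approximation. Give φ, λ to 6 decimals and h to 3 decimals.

φ=24.995062°, λ=98.190242°, h=1528.990 m

start: X=-823726.5777, Y=5726308.5348, Z=2678712.0078 m
→ Helmert⁻¹: X=-824223.1039, Y=5726620.5551, Z=2679224.7655
→ geod (Bowring, a=6378137.000): φ=24.99506200°, λ=98.19024200°, h=1528.9900 m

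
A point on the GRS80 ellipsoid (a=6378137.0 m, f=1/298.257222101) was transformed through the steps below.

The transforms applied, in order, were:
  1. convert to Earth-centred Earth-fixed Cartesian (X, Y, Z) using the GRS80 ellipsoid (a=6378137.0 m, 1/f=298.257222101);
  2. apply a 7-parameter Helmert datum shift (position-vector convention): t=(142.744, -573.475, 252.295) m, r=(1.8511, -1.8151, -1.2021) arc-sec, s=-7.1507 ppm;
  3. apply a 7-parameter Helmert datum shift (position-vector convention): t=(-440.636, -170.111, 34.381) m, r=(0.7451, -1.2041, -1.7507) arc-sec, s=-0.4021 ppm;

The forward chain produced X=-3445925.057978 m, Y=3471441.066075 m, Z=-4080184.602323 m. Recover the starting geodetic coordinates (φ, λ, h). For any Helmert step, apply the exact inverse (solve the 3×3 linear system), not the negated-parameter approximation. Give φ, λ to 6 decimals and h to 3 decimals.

φ=-40.023086°, λ=134.781783°, h=849.766 m

start: X=-3445925.0580, Y=3471441.0661, Z=-4080184.6023 m
→ Helmert⁻¹: X=-3445539.0916, Y=3471568.5894, Z=-4080213.0507
→ Helmert⁻¹: X=-3445762.6179, Y=3472110.1912, Z=-4080495.3619
→ geod (Bowring, a=6378137.000): φ=-40.02308600°, λ=134.78178300°, h=849.7660 m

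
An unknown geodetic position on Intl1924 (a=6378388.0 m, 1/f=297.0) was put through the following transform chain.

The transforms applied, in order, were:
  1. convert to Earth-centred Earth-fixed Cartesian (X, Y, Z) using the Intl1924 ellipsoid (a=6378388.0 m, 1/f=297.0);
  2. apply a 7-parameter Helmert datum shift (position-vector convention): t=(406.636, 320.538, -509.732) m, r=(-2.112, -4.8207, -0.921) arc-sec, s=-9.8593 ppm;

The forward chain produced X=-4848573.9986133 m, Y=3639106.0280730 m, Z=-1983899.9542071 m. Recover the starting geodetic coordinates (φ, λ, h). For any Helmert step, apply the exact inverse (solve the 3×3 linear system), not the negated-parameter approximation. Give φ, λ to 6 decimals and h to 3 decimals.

φ=-18.229054°, λ=143.114968°, h=2413.150 m

start: X=-4848573.9986, Y=3639106.0281, Z=-1983899.9542 m
→ Helmert⁻¹: X=-4849091.0420, Y=3638820.0216, Z=-1983259.1883
→ geod (Bowring, a=6378388.000): φ=-18.22905400°, λ=143.11496800°, h=2413.1500 m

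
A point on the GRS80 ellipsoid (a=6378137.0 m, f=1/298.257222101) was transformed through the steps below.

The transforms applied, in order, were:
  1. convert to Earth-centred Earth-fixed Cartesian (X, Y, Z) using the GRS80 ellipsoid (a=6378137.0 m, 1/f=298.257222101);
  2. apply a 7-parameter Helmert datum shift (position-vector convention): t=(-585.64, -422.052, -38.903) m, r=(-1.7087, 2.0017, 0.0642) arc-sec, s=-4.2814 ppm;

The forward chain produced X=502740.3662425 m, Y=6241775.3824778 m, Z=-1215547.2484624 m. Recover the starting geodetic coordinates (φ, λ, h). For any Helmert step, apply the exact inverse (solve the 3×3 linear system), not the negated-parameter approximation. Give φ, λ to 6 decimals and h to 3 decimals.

φ=-11.055885°, λ=85.389935°, h=1998.441 m

start: X=502740.3662, Y=6241775.3825, Z=-1215547.2485 m
→ Helmert⁻¹: X=503341.8995, Y=6242234.0721, Z=-1215456.9541
→ geod (Bowring, a=6378137.000): φ=-11.05588500°, λ=85.38993500°, h=1998.4410 m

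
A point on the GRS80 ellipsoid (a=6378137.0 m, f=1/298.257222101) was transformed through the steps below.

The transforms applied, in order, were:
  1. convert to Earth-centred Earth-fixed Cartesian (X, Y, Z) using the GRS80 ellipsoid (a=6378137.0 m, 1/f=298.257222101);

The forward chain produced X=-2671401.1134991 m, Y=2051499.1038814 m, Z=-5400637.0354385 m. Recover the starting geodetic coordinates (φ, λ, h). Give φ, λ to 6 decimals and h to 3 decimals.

φ=-58.221758°, λ=142.477585°, h=2177.687 m

start: X=-2671401.1135, Y=2051499.1039, Z=-5400637.0354 m
→ geod (Bowring, a=6378137.000): φ=-58.22175800°, λ=142.47758500°, h=2177.6870 m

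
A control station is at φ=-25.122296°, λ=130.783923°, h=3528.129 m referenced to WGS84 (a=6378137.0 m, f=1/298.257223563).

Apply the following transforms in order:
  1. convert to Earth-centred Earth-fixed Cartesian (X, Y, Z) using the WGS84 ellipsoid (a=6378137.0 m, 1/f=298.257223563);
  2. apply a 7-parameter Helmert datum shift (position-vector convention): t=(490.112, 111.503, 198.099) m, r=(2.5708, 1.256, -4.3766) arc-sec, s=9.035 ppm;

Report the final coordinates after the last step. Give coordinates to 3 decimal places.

X=-3775971.016 m, Y=4377868.880 m, Z=-2692592.816 m

start: φ=-25.122296°, λ=130.783923°, h=3528.129 m
→ ECEF (a=6378137.000, f=1/298.257223563): X=-3776503.4963, Y=4377604.1307, Z=-2692844.1428
→ Helmert 7p (PV): X=-3775971.0162, Y=4377868.8800, Z=-2692592.8162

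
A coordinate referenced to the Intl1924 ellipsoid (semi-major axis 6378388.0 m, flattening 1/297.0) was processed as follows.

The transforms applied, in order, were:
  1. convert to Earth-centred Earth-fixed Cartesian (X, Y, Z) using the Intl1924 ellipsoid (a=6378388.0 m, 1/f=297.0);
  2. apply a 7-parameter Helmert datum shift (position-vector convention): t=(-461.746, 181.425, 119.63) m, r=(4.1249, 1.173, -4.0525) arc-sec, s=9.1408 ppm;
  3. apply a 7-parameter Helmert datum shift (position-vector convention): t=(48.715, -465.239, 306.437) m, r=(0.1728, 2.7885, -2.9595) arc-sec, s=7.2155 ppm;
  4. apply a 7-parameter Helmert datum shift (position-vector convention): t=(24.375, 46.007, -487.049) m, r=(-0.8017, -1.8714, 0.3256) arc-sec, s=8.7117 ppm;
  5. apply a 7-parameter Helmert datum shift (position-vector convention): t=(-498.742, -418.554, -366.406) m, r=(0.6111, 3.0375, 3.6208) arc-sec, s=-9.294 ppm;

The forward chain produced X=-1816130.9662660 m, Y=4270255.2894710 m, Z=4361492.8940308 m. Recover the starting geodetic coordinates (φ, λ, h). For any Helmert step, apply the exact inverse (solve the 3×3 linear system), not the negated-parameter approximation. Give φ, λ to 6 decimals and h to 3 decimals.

start: X=-1816130.9663, Y=4270255.2895, Z=4361492.8940 m
→ Helmert⁻¹: X=-1815638.3631, Y=4270758.3303, Z=4361860.4491
→ Helmert⁻¹: X=-1815600.6006, Y=4270661.0292, Z=4362342.5665
→ Helmert⁻¹: X=-1815756.4662, Y=4271073.0518, Z=4361976.5301
→ Helmert⁻¹: X=-1815386.8424, Y=4270904.1468, Z=4361721.2959
→ geod (Bowring, a=6378388.000): φ=43.41780400°, λ=113.02836200°, h=453.3440 m

φ=43.417804°, λ=113.028362°, h=453.344 m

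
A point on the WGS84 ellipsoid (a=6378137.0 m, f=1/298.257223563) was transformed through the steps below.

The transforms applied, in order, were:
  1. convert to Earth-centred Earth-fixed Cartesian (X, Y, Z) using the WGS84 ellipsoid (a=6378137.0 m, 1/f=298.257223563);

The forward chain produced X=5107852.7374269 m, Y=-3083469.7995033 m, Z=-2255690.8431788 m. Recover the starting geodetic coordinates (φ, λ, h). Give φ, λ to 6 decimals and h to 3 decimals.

start: X=5107852.7374, Y=-3083469.7995, Z=-2255690.8432 m
→ geod (Bowring, a=6378137.000): φ=-20.83743900°, λ=-31.11822200°, h=3113.7740 m

φ=-20.837439°, λ=-31.118222°, h=3113.774 m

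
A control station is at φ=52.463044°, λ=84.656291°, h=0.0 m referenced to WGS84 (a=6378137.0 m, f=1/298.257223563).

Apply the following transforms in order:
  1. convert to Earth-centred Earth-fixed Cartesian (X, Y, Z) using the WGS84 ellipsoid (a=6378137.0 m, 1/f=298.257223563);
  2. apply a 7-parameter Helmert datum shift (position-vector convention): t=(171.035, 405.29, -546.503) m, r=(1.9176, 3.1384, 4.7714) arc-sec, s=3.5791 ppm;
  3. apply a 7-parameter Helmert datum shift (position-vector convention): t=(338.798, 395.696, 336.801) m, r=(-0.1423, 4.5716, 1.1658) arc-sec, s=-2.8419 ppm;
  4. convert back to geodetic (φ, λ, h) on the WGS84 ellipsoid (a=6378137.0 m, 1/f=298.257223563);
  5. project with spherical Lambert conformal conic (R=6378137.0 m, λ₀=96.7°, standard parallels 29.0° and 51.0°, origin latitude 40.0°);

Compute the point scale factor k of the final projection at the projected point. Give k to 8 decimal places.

start: φ=52.463044°, λ=84.656291°, h=0.000 m
→ ECEF (a=6378137.000, f=1/298.257223563): X=362670.4208, Y=3877306.9313, Z=5034360.1027
→ Helmert 7p (PV): X=362829.6622, Y=3877687.6845, Z=5033862.1466
→ Helmert 7p (PV): X=363257.0815, Y=3878077.8840, Z=5034173.9251
→ geod (Bowring, a=6378137.000): φ=52.45616544°, λ=84.64875495°, h=353.4023 m
→ into lcc (λ₀=96.7°): φ=52.45616544°, λ−λ₀=-12.05124505°
scale k = 1.00569063

1.00569063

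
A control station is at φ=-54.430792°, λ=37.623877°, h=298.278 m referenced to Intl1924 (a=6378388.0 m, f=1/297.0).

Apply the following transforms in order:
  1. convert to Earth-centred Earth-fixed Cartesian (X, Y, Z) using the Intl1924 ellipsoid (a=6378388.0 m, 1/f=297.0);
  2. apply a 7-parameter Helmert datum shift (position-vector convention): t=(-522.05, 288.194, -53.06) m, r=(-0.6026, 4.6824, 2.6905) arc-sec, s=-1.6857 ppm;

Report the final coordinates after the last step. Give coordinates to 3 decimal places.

X=2944644.905 m, Y=2270464.472 m, Z=-5165247.807 m

start: φ=-54.430792°, λ=37.623877°, h=298.278 m
→ ECEF (a=6378388.000, f=1/297.0): X=2945318.7843, Y=2270156.7762, Z=-5165129.9605
→ Helmert 7p (PV): X=2944644.9048, Y=2270464.4720, Z=-5165247.8072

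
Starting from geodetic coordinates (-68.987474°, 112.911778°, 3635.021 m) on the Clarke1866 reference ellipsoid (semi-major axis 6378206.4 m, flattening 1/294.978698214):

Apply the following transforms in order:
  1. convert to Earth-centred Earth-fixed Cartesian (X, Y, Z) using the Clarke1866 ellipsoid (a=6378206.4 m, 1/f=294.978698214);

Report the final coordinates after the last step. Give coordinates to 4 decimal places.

start: φ=-68.987474°, λ=112.911778°, h=3635.021 m
→ ECEF (a=6378206.400, f=1/294.978698214): X=-893522.6317, Y=2114051.8607, Z=-5934679.4195

X=-893522.6317 m, Y=2114051.8607 m, Z=-5934679.4195 m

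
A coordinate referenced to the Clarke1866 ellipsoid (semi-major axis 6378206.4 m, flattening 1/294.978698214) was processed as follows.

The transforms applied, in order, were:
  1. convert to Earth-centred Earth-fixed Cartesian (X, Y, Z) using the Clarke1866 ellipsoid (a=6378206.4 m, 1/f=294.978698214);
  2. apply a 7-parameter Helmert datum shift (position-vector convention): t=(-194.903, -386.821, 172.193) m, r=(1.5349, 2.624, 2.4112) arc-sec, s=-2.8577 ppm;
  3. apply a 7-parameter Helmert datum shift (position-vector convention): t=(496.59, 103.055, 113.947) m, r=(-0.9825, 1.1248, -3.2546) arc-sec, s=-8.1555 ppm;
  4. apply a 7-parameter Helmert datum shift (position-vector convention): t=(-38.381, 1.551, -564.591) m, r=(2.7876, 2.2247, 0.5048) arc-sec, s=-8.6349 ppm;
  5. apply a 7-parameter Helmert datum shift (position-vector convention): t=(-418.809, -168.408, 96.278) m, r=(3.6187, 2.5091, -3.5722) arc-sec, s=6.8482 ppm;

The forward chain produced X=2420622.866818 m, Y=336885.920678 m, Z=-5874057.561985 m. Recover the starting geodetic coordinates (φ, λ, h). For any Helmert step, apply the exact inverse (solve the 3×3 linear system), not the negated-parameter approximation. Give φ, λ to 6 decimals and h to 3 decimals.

start: X=2420622.8668, Y=336885.9207, Z=-5874057.5620 m
→ Helmert⁻¹: X=2421090.7151, Y=336990.8954, Z=-5874090.0738
→ Helmert⁻¹: X=2421214.1771, Y=336906.9496, Z=-5873554.6393
→ Helmert⁻¹: X=2420764.0444, Y=336872.8163, Z=-5873701.6839
→ Helmert⁻¹: X=2421044.5319, Y=337188.5897, Z=-5873862.3726
→ geod (Bowring, a=6378206.400): φ=-67.54297500°, λ=7.92881000°, h=2424.2590 m

φ=-67.542975°, λ=7.928810°, h=2424.259 m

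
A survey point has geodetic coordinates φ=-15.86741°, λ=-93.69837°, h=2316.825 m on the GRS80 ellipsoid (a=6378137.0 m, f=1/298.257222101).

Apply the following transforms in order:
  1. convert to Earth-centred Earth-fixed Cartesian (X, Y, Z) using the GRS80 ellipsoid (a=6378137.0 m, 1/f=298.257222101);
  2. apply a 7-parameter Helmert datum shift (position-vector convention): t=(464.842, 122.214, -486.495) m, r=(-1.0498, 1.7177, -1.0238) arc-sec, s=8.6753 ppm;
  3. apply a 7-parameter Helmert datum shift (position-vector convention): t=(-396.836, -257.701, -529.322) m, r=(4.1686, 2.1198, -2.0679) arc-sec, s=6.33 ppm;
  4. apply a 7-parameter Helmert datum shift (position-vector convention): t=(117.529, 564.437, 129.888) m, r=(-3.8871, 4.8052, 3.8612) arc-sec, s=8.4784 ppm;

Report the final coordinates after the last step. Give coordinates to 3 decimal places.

start: φ=-15.867410°, λ=-93.698370°, h=2316.825 m
→ ECEF (a=6378137.000, f=1/298.257222101): X=-395981.4914, Y=-6126090.4739, Z=-1733253.0138
→ Helmert 7p (PV): X=-395564.9259, Y=-6126028.2617, Z=-1733720.0682
→ Helmert 7p (PV): X=-396043.5002, Y=-6126285.7361, Z=-1734380.1069
→ Helmert 7p (PV): X=-395855.0512, Y=-6125813.3391, Z=-1734140.2452

X=-395855.051 m, Y=-6125813.339 m, Z=-1734140.245 m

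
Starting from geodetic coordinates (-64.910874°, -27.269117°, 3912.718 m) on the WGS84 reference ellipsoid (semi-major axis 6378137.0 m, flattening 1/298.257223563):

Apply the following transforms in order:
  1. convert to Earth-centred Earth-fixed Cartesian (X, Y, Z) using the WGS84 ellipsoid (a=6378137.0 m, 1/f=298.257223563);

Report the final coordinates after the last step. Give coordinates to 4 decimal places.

start: φ=-64.910874°, λ=-27.269117°, h=3912.718 m
→ ECEF (a=6378137.000, f=1/298.257223563): X=2412040.4264, Y=-1243300.8924, Z=-5757046.9029

X=2412040.4264 m, Y=-1243300.8924 m, Z=-5757046.9029 m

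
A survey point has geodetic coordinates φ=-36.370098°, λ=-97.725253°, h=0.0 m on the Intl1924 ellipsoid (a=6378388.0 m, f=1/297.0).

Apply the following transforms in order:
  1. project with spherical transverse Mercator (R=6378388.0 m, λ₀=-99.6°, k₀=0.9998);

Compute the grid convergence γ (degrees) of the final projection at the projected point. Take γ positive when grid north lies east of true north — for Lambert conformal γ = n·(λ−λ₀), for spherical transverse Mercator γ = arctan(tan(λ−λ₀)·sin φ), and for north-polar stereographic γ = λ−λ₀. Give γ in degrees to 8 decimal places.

start: φ=-36.370098°, λ=-97.725253°, h=0.000 m
→ into tm (λ₀=-99.6°): φ=-36.37009800°, λ−λ₀=1.87474700°
convergence γ = -1.11197990°

-1.11197990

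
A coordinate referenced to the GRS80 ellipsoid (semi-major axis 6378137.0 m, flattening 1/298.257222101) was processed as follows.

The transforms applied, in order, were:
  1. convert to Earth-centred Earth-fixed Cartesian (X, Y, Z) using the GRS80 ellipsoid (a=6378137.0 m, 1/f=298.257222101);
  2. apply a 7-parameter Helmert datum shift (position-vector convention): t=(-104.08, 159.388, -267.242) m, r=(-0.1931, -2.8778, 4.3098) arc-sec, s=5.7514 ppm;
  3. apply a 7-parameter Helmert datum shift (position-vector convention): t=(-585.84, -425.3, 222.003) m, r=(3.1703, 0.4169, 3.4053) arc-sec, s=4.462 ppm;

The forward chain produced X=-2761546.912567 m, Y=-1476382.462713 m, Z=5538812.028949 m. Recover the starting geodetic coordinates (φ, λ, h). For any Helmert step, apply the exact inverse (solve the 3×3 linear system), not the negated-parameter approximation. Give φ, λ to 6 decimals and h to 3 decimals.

φ=60.689374°, λ=-151.871282°, h=429.513 m

start: X=-2761546.9126, Y=-1476382.4627, Z=5538812.0289 m
→ Helmert⁻¹: X=-2760984.3126, Y=-1475819.8667, Z=5538582.4158
→ Helmert⁻¹: X=-2760817.9144, Y=-1475918.2652, Z=5538854.9390
→ geod (Bowring, a=6378137.000): φ=60.68937400°, λ=-151.87128200°, h=429.5130 m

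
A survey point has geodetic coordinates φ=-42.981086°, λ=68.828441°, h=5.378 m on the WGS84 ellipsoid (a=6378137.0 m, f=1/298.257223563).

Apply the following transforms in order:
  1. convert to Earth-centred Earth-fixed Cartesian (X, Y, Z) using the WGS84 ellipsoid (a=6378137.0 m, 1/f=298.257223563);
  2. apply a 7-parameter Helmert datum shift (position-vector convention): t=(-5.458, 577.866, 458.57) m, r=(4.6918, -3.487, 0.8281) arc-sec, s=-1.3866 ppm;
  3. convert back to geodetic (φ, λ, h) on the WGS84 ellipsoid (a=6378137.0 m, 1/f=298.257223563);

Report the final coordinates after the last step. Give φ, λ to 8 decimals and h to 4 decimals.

φ=-42.97320579°, λ=68.83089140°, h=76.1731 m

start: φ=-42.981086°, λ=68.828441°, h=5.378 m
→ ECEF (a=6378137.000, f=1/298.257223563): X=1687849.6214, Y=4357951.1045, Z=-4325968.4655
→ Helmert 7p (PV): X=1687897.4593, Y=4358628.1045, Z=-4325376.2353
→ geod (Bowring, a=6378137.000): φ=-42.97320579°, λ=68.83089140°, h=76.1731 m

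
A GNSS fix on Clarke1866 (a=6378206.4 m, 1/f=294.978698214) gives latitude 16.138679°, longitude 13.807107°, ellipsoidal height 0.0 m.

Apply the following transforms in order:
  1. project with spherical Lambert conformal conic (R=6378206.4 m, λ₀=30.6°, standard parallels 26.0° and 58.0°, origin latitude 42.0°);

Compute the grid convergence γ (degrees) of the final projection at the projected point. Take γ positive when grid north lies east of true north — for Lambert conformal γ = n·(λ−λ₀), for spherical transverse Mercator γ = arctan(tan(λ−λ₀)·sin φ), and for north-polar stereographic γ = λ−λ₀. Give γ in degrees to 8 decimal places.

start: φ=16.138679°, λ=13.807107°, h=0.000 m
→ into lcc (λ₀=30.6°): φ=16.13867900°, λ−λ₀=-16.79289300°
convergence γ = -11.38994830°

-11.38994830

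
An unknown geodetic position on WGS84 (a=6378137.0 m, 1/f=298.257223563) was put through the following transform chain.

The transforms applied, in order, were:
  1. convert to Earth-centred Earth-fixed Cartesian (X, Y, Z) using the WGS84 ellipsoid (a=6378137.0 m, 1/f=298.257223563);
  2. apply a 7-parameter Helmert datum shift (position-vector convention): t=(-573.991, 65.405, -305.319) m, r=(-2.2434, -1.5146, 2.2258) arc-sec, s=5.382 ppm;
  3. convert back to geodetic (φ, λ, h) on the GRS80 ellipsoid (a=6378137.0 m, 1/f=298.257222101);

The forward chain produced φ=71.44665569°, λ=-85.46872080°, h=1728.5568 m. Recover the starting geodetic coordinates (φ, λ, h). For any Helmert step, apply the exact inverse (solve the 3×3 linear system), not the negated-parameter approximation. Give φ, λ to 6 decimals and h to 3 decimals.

φ=71.445936°, λ=-85.452289°, h=2018.825 m

start: φ=71.446656°, λ=-85.468721°, h=1728.557 m
→ ECEF (a=6378137.000, f=1/298.257222101): X=160860.7241, Y=-2029761.7594, Z=6025961.8434
→ Helmert⁻¹: X=161456.1922, Y=-2029883.5252, Z=6026211.4660
→ geod (Bowring, a=6378137.000): φ=71.44593600°, λ=-85.45228900°, h=2018.8250 m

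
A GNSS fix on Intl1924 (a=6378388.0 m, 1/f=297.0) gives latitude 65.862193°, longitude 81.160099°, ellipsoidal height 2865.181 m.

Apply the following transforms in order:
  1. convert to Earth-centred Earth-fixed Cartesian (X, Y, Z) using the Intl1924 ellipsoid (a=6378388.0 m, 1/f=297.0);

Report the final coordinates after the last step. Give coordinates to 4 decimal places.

X=402139.5600 m, Y=2585751.4796 m, Z=5800426.9878 m

start: φ=65.862193°, λ=81.160099°, h=2865.181 m
→ ECEF (a=6378388.000, f=1/297.0): X=402139.5600, Y=2585751.4796, Z=5800426.9878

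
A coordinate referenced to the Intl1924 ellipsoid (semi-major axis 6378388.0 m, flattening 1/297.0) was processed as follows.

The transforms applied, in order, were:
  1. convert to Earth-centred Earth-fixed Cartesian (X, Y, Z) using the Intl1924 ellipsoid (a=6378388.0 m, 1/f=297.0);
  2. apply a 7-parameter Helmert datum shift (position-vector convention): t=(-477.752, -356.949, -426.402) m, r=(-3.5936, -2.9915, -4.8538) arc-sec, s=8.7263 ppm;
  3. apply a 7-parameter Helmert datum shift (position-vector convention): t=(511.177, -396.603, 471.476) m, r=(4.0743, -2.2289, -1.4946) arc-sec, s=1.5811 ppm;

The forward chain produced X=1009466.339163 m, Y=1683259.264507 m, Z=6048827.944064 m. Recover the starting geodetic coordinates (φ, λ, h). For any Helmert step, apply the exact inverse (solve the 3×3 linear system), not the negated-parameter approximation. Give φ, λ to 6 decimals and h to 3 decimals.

φ=72.129374°, λ=59.058779°, h=436.523 m

start: X=1009466.3392, Y=1683259.2645, Z=6048827.9441 m
→ Helmert⁻¹: X=1009006.7242, Y=1683779.9875, Z=6048302.7424
→ Helmert⁻¹: X=1009523.7640, Y=1684040.6144, Z=6048691.0603
→ geod (Bowring, a=6378388.000): φ=72.12937400°, λ=59.05877900°, h=436.5230 m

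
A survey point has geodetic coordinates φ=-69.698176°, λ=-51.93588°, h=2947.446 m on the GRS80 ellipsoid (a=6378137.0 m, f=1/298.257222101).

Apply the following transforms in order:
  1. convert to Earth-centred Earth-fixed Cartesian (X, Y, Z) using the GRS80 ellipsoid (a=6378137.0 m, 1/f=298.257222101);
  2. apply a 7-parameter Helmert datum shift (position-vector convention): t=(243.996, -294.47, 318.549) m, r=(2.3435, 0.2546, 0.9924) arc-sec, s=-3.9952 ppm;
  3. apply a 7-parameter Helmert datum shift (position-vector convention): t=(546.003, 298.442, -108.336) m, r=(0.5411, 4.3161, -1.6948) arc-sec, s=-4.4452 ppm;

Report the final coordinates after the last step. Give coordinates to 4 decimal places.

start: φ=-69.698176°, λ=-51.935880°, h=2947.446 m
→ ECEF (a=6378137.000, f=1/298.257222101): X=1369071.0650, Y=-1748294.6789, Z=-5962204.7286
→ Helmert 7p (PV): X=1369310.6435, Y=-1748507.8372, Z=-5961883.9126
→ Helmert 7p (PV): X=1369711.4407, Y=-1748197.2339, Z=-5961998.9865

X=1369711.4407 m, Y=-1748197.2339 m, Z=-5961998.9865 m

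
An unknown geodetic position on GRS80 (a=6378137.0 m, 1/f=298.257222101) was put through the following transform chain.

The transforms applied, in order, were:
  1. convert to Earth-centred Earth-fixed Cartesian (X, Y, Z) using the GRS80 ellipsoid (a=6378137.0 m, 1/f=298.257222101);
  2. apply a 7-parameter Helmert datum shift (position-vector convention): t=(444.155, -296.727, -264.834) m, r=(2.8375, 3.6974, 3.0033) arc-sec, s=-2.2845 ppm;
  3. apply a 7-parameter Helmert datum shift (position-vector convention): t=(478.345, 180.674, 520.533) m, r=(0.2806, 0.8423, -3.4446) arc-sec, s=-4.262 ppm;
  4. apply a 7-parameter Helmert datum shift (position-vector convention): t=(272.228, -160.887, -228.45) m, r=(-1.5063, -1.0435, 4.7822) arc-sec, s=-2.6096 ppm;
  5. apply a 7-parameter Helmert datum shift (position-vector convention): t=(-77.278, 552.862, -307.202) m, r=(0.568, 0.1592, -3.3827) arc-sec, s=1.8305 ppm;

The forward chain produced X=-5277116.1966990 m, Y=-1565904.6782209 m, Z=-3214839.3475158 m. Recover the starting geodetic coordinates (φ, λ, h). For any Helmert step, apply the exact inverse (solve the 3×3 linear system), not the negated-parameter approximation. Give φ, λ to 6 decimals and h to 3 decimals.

start: X=-5277116.1967, Y=-1565904.6782, Z=-3214839.3475 m
→ Helmert⁻¹: X=-5277001.0870, Y=-1566550.0665, Z=-3214526.0204
→ Helmert⁻¹: X=-5277339.6608, Y=-1566247.4402, Z=-3214290.6981
→ Helmert⁻¹: X=-5277801.2111, Y=-1566527.3025, Z=-3214844.3540
→ Helmert⁻¹: X=-5278222.6044, Y=-1566201.5232, Z=-3214659.9329
→ geod (Bowring, a=6378137.000): φ=-30.44756200°, λ=-163.47285200°, h=2793.5820 m

φ=-30.447562°, λ=-163.472852°, h=2793.582 m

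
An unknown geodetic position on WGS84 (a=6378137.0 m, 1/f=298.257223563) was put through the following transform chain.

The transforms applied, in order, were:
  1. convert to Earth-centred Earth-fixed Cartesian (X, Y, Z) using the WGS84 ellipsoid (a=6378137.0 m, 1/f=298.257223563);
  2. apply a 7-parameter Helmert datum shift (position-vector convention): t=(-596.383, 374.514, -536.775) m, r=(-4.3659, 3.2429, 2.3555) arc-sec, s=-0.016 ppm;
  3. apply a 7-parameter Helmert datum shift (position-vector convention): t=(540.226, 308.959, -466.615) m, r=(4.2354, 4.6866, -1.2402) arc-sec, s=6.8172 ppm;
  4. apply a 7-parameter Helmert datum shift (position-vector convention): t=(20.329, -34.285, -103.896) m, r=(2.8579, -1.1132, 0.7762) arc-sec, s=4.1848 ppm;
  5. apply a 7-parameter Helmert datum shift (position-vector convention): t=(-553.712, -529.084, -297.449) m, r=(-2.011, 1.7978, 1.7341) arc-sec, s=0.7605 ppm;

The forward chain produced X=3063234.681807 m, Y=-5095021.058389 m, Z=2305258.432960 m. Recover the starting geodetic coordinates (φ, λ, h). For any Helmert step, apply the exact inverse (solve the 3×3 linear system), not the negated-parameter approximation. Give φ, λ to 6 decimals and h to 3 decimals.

φ=21.336535°, λ=-58.982313°, h=1759.135 m

start: X=3063234.6818, Y=-5095021.0584, Z=2305258.4330 m
→ Helmert⁻¹: X=3063723.1383, Y=-5094536.3352, Z=2305531.1622
→ Helmert⁻¹: X=3063683.2609, Y=-5094460.3136, Z=2305679.4614
→ Helmert⁻¹: X=3063100.3833, Y=-5094668.7662, Z=2306304.5655
→ Helmert⁻¹: X=3063602.3628, Y=-5095127.1738, Z=2306781.6975
→ geod (Bowring, a=6378137.000): φ=21.33653500°, λ=-58.98231300°, h=1759.1350 m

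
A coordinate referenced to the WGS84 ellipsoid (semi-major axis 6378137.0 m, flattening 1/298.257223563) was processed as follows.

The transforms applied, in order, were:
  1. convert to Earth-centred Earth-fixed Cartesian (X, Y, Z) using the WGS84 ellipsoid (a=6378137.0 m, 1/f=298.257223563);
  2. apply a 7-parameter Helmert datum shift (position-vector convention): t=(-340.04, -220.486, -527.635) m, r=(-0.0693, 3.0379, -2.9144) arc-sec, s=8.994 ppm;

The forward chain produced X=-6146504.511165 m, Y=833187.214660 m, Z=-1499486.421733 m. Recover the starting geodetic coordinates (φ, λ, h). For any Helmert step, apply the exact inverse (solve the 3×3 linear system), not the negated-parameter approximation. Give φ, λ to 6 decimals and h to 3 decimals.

φ=-13.675286°, λ=172.278682°, h=3961.874 m

start: X=-6146504.5112, Y=833187.2147, Z=-1499486.4217 m
→ Helmert⁻¹: X=-6146098.8893, Y=833313.8679, Z=-1499035.5459
→ geod (Bowring, a=6378137.000): φ=-13.67528600°, λ=172.27868200°, h=3961.8740 m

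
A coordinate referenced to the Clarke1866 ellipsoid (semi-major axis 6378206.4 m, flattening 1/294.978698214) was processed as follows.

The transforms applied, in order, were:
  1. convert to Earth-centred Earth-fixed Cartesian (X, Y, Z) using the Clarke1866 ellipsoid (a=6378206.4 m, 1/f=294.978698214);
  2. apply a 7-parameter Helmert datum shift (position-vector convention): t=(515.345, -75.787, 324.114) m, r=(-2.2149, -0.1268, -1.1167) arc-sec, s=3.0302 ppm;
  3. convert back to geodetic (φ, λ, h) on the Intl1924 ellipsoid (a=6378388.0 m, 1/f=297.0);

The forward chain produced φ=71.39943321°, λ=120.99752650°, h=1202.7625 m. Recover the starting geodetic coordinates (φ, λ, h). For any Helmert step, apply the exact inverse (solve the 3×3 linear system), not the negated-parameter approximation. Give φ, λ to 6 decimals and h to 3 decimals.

φ=71.397040°, λ=121.009986°, h=1295.019 m

start: φ=71.399433°, λ=120.997527°, h=1202.762 m
→ ECEF (a=6378388.000, f=1/297.0): X=-1051148.3527, Y=1749575.7188, Z=6023926.9159
→ Helmert⁻¹: X=-1051666.2800, Y=1749575.8281, Z=6023603.9830
→ geod (Bowring, a=6378206.400): φ=71.39704000°, λ=121.00998600°, h=1295.0190 m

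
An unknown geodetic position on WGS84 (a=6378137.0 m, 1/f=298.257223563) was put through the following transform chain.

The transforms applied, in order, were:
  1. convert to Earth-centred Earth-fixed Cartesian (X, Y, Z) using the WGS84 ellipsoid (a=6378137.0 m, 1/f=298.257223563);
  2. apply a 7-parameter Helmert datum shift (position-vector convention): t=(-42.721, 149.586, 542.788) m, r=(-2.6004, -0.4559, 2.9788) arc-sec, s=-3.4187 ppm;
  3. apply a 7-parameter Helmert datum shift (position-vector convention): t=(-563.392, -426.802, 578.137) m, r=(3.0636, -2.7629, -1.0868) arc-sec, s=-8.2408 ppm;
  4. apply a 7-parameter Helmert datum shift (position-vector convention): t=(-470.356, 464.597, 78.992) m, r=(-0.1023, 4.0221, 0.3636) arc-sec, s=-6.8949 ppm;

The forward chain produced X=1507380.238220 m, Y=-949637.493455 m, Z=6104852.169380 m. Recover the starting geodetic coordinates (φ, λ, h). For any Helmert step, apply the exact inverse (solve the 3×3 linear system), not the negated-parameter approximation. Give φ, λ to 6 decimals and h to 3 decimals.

φ=73.822947°, λ=-32.197996°, h=323.178 m

start: X=1507380.2382, Y=-949637.4935, Z=6104852.1694 m
→ Helmert⁻¹: X=1507740.2734, Y=-950114.3270, Z=6104844.1987
→ Helmert⁻¹: X=1508402.8652, Y=-949596.7377, Z=6104310.2654
→ Helmert⁻¹: X=1508450.5167, Y=-949848.3059, Z=6103773.0355
→ geod (Bowring, a=6378137.000): φ=73.82294700°, λ=-32.19799600°, h=323.1780 m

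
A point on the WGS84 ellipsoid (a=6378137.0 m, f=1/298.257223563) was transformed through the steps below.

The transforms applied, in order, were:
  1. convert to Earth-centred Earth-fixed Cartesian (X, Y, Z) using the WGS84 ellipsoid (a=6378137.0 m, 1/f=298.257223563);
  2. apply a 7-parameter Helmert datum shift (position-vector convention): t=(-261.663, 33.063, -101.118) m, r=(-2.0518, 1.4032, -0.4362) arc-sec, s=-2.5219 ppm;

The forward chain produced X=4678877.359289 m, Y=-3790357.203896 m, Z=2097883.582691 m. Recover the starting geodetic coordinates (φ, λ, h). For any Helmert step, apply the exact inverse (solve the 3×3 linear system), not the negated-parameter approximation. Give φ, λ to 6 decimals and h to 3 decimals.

φ=19.328223°, λ=-39.009718°, h=954.232 m

start: X=4678877.3593, Y=-3790357.2039, Z=2097883.5827 m
→ Helmert⁻¹: X=4679144.5661, Y=-3790410.8002, Z=2097984.1186
→ geod (Bowring, a=6378137.000): φ=19.32822300°, λ=-39.00971800°, h=954.2320 m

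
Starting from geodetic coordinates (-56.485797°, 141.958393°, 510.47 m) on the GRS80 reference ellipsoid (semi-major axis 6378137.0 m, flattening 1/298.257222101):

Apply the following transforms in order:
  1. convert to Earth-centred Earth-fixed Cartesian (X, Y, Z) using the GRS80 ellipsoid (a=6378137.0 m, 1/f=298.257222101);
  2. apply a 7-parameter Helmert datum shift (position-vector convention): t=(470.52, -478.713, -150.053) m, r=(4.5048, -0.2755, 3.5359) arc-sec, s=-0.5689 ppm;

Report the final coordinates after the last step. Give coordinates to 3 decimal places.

X=-2779777.343 m, Y=2174986.506 m, Z=-5295028.285 m

start: φ=-56.485797°, λ=141.958393°, h=510.470 m
→ ECEF (a=6378137.000, f=1/298.257222101): X=-2780219.2250, Y=2175398.4764, Z=-5294925.0412
→ Helmert 7p (PV): X=-2779777.3430, Y=2174986.5064, Z=-5295028.2849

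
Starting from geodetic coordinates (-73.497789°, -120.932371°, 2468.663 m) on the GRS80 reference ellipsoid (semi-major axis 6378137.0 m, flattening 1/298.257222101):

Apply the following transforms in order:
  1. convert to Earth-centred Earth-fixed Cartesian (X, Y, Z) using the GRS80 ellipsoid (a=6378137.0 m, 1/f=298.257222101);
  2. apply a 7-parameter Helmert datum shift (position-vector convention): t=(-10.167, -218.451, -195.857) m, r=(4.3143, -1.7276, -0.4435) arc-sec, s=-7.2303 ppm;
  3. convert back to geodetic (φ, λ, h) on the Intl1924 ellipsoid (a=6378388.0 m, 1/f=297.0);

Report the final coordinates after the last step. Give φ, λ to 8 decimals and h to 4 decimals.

φ=-73.49834842°, λ=-120.92991551°, h=2498.4050 m

start: φ=-73.497789°, λ=-120.932371°, h=2468.663 m
→ ECEF (a=6378137.000, f=1/298.257222101): X=-934512.9491, Y=-1559457.2250, Z=-6095620.3968
→ Helmert 7p (PV): X=-934468.6579, Y=-1559534.8943, Z=-6095812.6256
→ geod (Bowring, a=6378388.000): φ=-73.49834842°, λ=-120.92991551°, h=2498.4050 m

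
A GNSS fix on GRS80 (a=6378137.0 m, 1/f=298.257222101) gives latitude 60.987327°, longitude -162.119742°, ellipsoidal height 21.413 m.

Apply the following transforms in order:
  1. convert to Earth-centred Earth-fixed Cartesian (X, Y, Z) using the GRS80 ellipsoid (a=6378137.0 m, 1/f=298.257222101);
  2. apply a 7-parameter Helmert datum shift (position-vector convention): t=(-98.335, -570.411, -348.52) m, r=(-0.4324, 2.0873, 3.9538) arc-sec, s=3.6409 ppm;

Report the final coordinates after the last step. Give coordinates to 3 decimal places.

X=-2951614.494 m, Y=-952830.158 m, Z=5554380.147 m

start: φ=60.987327°, λ=-162.119742°, h=21.413 m
→ ECEF (a=6378137.000, f=1/298.257222101): X=-2951579.8759, Y=-952211.3468, Z=5554676.5780
→ Helmert 7p (PV): X=-2951614.4938, Y=-952830.1579, Z=5554380.1469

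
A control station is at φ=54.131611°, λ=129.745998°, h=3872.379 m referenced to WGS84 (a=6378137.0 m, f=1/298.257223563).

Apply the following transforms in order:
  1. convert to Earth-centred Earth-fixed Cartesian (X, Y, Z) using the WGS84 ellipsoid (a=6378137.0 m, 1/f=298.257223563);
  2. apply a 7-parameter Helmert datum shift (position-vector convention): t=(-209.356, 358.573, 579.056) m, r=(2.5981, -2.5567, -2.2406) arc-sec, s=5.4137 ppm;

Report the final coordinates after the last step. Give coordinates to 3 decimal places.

X=-2396429.721 m, Y=2881831.852 m, Z=5149092.314 m

start: φ=54.131611°, λ=129.745998°, h=3872.379 m
→ ECEF (a=6378137.000, f=1/298.257223563): X=-2396174.8772, Y=2881496.5010, Z=5148478.7918
→ Helmert 7p (PV): X=-2396429.7212, Y=2881831.8524, Z=5149092.3142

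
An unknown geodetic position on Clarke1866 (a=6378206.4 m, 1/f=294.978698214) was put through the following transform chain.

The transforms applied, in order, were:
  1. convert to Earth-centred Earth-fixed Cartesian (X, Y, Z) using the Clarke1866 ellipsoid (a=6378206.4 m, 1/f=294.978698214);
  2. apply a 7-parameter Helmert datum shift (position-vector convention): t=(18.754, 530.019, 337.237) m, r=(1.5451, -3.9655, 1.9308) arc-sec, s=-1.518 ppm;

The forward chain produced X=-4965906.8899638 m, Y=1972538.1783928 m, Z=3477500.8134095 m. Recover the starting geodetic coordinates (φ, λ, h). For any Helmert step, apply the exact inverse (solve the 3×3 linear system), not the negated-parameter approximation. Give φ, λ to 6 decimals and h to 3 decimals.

φ=33.233812°, λ=158.340523°, h=3202.640 m

start: X=-4965906.8900, Y=1972538.1784, Z=3477500.8134 m
→ Helmert⁻¹: X=-4965847.8709, Y=1972083.6847, Z=3477249.5520
→ geod (Bowring, a=6378206.400): φ=33.23381200°, λ=158.34052300°, h=3202.6400 m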